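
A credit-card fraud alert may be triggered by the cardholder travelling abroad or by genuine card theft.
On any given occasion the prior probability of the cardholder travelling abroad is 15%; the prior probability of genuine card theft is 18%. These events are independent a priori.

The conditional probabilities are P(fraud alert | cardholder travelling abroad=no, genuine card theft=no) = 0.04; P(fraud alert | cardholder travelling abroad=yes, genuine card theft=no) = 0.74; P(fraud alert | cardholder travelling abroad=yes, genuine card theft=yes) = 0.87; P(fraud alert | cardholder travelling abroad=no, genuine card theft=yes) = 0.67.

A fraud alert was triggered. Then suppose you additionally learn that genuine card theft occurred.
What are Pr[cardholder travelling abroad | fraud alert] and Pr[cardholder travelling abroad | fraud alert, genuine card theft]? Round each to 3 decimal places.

Enumerate the 4 (cardholder travelling abroad, genuine card theft) configurations and weight by the priors:
  P(fraud alert) = 0.04·0.85·0.82 + 0.67·0.85·0.18 + 0.74·0.15·0.82 + 0.87·0.15·0.18
        = 0.027880 + 0.102510 + 0.091020 + 0.023490 = 0.244900
The terms with cardholder travelling abroad present sum to 0.114510, so
  P(cardholder travelling abroad | fraud alert) = 0.114510 / 0.244900 ≈ 0.468

With the extra evidence:
P(fraud alert | genuine card theft) = 0.67×0.85 + 0.87×0.15 = 0.569500 + 0.130500 = 0.700000
The cardholder travelling abroad-present share is 0.87×0.15 = 0.130500.
Hence the posterior is 0.130500/0.700000 ≈ 0.186.
The drop from 0.468 to 0.186 is the explaining-away (discounting) effect.

Pr[cardholder travelling abroad | fraud alert] ≈ 0.468; Pr[cardholder travelling abroad | fraud alert, genuine card theft] ≈ 0.186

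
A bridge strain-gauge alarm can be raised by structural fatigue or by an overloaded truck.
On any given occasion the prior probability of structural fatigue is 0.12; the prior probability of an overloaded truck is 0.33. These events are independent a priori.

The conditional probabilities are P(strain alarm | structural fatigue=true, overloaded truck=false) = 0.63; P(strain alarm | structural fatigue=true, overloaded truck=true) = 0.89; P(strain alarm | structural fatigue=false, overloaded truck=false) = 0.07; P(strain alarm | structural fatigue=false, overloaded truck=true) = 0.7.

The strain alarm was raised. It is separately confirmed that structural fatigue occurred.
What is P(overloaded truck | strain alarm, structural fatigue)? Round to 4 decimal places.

Enumerate both values of overloaded truck and weight by the priors:
  P(strain alarm | structural fatigue) = 0.63×0.67 + 0.89×0.33
        = 0.422100 + 0.293700 = 0.715800
The terms with overloaded truck present sum to 0.293700, so
  P(overloaded truck | strain alarm, structural fatigue) = 0.293700 / 0.715800 ≈ 0.4103

P(overloaded truck | strain alarm, structural fatigue) ≈ 0.4103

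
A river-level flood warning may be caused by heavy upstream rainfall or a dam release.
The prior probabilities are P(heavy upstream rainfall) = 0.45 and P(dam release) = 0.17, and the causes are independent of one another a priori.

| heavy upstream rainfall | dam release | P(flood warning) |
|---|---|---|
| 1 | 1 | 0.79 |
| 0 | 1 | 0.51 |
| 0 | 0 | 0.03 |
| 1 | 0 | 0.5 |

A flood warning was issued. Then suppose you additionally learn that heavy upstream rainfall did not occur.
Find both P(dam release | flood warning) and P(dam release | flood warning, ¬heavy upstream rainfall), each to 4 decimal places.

P(dam release | flood warning) ≈ 0.3504; P(dam release | flood warning, ¬heavy upstream rainfall) ≈ 0.7769

Numerator (weight on configurations with dam release): 0.047685 + 0.060435 = 0.108120
Denominator P(flood warning): 0.03*0.55*0.83 + 0.51*0.55*0.17 + 0.5*0.45*0.83 + 0.79*0.45*0.17 = 0.308565
Posterior = 0.108120 / 0.308565 ≈ 0.3504

With the extra evidence:
Weight on dam release=true, given the evidence: 0.51·0.17 = 0.086700
Denominator P(flood warning | ¬heavy upstream rainfall): 0.03·0.83 + 0.51·0.17 = 0.111600
Posterior = 0.086700 / 0.111600 ≈ 0.7769
Ruling out heavy upstream rainfall raises the posterior on dam release — the flip side of explaining away.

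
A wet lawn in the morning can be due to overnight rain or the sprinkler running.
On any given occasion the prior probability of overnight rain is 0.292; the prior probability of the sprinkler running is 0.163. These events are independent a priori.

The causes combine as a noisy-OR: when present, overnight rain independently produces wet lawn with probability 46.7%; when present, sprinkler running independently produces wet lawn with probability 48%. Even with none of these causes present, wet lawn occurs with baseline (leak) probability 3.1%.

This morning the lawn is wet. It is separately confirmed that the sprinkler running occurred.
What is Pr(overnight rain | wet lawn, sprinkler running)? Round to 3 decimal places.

Under noisy-OR, P(wet lawn | causes) = 1 − (1−0.031)·∏(1−qᵢ) over the active causes.
For the numerator, keep only overnight rain=true terms: 0.731432×0.292 = 0.213578
The normalizing constant is 0.49612×0.708 + 0.731432×0.292 = 0.564831
P(overnight rain | wet lawn, sprinkler running) = 0.213578/0.564831 ≈ 0.378

Pr(overnight rain | wet lawn, sprinkler running) ≈ 0.378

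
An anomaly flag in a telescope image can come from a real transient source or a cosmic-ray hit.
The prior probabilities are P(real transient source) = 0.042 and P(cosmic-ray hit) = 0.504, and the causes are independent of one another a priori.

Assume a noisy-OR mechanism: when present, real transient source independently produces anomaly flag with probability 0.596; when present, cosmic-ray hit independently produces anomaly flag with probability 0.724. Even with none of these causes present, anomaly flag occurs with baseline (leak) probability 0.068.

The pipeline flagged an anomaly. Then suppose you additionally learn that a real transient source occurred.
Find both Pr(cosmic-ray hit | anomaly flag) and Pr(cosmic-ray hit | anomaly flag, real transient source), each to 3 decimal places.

Pr(cosmic-ray hit | anomaly flag) ≈ 0.893; Pr(cosmic-ray hit | anomaly flag, real transient source) ≈ 0.594

Under noisy-OR, P(anomaly flag | causes) = 1 − (1−0.068)·∏(1−qᵢ) over the active causes.
P(anomaly flag) = 0.068·0.958·0.496 + 0.742768·0.958·0.504 + 0.623472·0.042·0.496 + 0.896078·0.042·0.504 = 0.032311 + 0.358632 + 0.012988 + 0.018968 = 0.422899
Of this, 0.377600 comes from 0.358632 + 0.018968 (the cosmic-ray hit=true cases).
So P(cosmic-ray hit | anomaly flag) = 0.377600/0.422899 ≈ 0.893.

Now also conditioning on real transient source=true:
For the numerator, keep only cosmic-ray hit=true terms: 0.896078·0.504 = 0.451623
Denominator P(anomaly flag | real transient source): 0.623472·0.496 + 0.896078·0.504 = 0.760865
P(cosmic-ray hit | anomaly flag, real transient source) = 0.451623/0.760865 ≈ 0.594
The drop from 0.893 to 0.594 is the explaining-away (discounting) effect.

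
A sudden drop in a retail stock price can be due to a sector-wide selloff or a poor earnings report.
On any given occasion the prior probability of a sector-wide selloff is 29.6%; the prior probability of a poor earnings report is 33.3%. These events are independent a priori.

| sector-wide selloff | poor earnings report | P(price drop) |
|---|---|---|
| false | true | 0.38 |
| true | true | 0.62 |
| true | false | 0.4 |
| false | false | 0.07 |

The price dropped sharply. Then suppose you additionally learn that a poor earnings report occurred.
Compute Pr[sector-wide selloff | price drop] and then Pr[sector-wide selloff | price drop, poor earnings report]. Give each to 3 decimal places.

Weight on sector-wide selloff=true, given the evidence: 0.078973 + 0.061112 = 0.140085
Normalizer over all consistent configurations: 0.07×0.704×0.667 + 0.38×0.704×0.333 + 0.4×0.296×0.667 + 0.62×0.296×0.333 = 0.262039
Posterior = 0.140085 / 0.262039 ≈ 0.535

With the extra evidence:
Enumerate both values of sector-wide selloff and weight by the priors:
  P(price drop | poor earnings report) = 0.38·0.704 + 0.62·0.296
        = 0.267520 + 0.183520 = 0.451040
Configurations with sector-wide selloff contribute 0.183520, so
  P(sector-wide selloff | price drop, poor earnings report) = 0.183520 / 0.451040 ≈ 0.407
The drop from 0.535 to 0.407 is the explaining-away (discounting) effect.

Pr[sector-wide selloff | price drop] ≈ 0.535; Pr[sector-wide selloff | price drop, poor earnings report] ≈ 0.407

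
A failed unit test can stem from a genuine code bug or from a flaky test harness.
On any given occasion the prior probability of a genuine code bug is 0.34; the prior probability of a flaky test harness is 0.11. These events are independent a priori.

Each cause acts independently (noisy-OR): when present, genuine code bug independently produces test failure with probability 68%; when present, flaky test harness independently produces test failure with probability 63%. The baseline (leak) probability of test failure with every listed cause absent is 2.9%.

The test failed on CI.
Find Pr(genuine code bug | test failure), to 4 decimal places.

Under noisy-OR, P(test failure | causes) = 1 − (1−0.029)·∏(1−qᵢ) over the active causes.
P(test failure) = 0.029*0.66*0.89 + 0.64073*0.66*0.11 + 0.68928*0.34*0.89 + 0.885034*0.34*0.11 = 0.017035 + 0.046517 + 0.208576 + 0.033100 = 0.305228
Restricting to configurations with genuine code bug present: 0.208576 + 0.033100 = 0.241676.
So P(genuine code bug | test failure) = 0.241676/0.305228 ≈ 0.7918.

Pr(genuine code bug | test failure) ≈ 0.7918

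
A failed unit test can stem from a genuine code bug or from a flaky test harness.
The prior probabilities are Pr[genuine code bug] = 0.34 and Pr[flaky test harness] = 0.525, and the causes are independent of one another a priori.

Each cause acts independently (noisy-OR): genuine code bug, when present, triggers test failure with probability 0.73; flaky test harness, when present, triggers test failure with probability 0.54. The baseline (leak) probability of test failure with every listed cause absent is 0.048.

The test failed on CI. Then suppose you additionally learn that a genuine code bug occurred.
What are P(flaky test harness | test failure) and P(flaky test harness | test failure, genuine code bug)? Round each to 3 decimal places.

P(flaky test harness | test failure) ≈ 0.723; P(flaky test harness | test failure, genuine code bug) ≈ 0.567

Under noisy-OR, P(test failure | causes) = 1 − (1−0.048)·∏(1−qᵢ) over the active causes.
P(test failure) = 0.048×0.66×0.475 + 0.56208×0.66×0.525 + 0.74296×0.34×0.475 + 0.881762×0.34×0.525 = 0.015048 + 0.194761 + 0.119988 + 0.157395 = 0.487192
Of this, 0.352156 comes from 0.194761 + 0.157395 (the flaky test harness=true cases).
So P(flaky test harness | test failure) = 0.352156/0.487192 ≈ 0.723.

With the extra evidence:
Weight on flaky test harness=true, given the evidence: 0.881762*0.525 = 0.462925
Normalizer over all consistent configurations: 0.74296*0.475 + 0.881762*0.525 = 0.815831
Posterior = 0.462925 / 0.815831 ≈ 0.567
— genuine code bug explains away the evidence for flaky test harness.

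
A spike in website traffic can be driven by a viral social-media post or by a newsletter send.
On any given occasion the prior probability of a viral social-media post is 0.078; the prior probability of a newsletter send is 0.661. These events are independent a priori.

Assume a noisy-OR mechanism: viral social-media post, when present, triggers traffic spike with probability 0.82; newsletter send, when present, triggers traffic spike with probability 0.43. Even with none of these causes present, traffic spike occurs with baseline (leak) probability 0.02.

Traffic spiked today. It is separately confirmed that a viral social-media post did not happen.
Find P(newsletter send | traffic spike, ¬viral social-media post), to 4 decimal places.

P(newsletter send | traffic spike, ¬viral social-media post) ≈ 0.9773

Under noisy-OR, P(traffic spike | causes) = 1 − (1−0.02)·∏(1−qᵢ) over the active causes.
Sum P(traffic spike|·) weighted by the priors over both values of newsletter send:
  P(traffic spike | ¬viral social-media post) = 0.02*0.339 + 0.4414*0.661
        = 0.006780 + 0.291765 = 0.298545
Keeping only the newsletter send-present terms gives 0.291765, so
  P(newsletter send | traffic spike, ¬viral social-media post) = 0.291765 / 0.298545 ≈ 0.9773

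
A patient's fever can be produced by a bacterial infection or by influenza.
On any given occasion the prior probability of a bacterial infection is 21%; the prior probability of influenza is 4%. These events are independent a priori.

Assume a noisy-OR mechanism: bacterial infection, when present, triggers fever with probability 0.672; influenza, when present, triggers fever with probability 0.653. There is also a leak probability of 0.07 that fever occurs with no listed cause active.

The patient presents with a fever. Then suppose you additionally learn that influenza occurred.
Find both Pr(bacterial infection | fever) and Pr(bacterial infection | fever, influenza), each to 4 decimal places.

Pr(bacterial infection | fever) ≈ 0.6646; Pr(bacterial infection | fever, influenza) ≈ 0.2598

Under noisy-OR, P(fever | causes) = 1 − (1−0.07)·∏(1−qᵢ) over the active causes.
Numerator (weight on configurations with bacterial infection): 0.140104 + 0.007511 = 0.147615
The normalizing constant is 0.07*0.79*0.96 + 0.67729*0.79*0.04 + 0.69496*0.21*0.96 + 0.894151*0.21*0.04 = 0.222105
Posterior = 0.147615 / 0.222105 ≈ 0.6646

Now condition on the additional information:
Weight on bacterial infection=true, given the evidence: 0.894151·0.21 = 0.187772
Denominator P(fever | influenza): 0.67729·0.79 + 0.894151·0.21 = 0.722831
P(bacterial infection | fever, influenza) = 0.187772/0.722831 ≈ 0.2598
The drop from 0.6646 to 0.2598 is the explaining-away (discounting) effect.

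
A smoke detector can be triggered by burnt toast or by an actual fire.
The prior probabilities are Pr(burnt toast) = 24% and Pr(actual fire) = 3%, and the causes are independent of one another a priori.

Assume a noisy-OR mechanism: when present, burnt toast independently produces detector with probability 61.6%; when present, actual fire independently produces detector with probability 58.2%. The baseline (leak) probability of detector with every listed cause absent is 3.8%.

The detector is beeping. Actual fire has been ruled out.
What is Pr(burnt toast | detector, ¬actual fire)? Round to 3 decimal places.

Under noisy-OR, P(detector | causes) = 1 − (1−0.038)·∏(1−qᵢ) over the active causes.
By total probability over both values of burnt toast:
  P(detector | ¬actual fire) = 0.038·0.76 + 0.630592·0.24
        = 0.028880 + 0.151342 = 0.180222
Keeping only the burnt toast-present terms gives 0.151342, so
  P(burnt toast | detector, ¬actual fire) = 0.151342 / 0.180222 ≈ 0.840

Pr(burnt toast | detector, ¬actual fire) ≈ 0.840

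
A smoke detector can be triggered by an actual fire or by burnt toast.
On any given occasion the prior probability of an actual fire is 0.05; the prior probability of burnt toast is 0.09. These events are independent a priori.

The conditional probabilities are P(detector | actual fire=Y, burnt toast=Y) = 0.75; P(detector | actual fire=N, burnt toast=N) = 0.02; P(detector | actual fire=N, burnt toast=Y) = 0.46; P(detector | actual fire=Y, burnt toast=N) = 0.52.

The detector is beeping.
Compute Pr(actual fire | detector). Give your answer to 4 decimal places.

By total probability over the 4 (actual fire, burnt toast) configurations:
  P(detector) = 0.02×0.95×0.91 + 0.46×0.95×0.09 + 0.52×0.05×0.91 + 0.75×0.05×0.09
        = 0.017290 + 0.039330 + 0.023660 + 0.003375 = 0.083655
Keeping only the actual fire-present terms gives 0.027035, so
  P(actual fire | detector) = 0.027035 / 0.083655 ≈ 0.3232

Pr(actual fire | detector) ≈ 0.3232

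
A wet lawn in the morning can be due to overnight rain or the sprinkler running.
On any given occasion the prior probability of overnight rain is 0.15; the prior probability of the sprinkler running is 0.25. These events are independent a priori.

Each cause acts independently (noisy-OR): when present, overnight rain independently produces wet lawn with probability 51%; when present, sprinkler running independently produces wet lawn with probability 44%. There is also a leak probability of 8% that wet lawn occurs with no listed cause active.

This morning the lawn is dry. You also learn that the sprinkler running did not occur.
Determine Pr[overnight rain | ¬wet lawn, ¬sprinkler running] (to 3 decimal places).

Pr[overnight rain | ¬wet lawn, ¬sprinkler running] ≈ 0.080

Under noisy-OR, P(wet lawn | causes) = 1 − (1−0.08)·∏(1−qᵢ) over the active causes.
Numerator (weight on configurations with overnight rain): 0.4508·0.15 = 0.067620
Normalizer over all consistent configurations: 0.92·0.85 + 0.4508·0.15 = 0.849620
Posterior = 0.067620 / 0.849620 ≈ 0.080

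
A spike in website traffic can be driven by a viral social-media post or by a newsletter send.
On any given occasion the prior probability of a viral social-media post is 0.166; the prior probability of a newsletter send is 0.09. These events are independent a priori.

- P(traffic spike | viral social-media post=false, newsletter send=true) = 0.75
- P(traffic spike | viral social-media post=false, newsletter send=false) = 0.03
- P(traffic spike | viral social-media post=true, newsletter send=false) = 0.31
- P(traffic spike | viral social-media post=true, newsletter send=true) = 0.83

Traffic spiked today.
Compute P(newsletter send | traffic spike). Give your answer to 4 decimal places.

P(traffic spike) = 0.03×0.834×0.91 + 0.75×0.834×0.09 + 0.31×0.166×0.91 + 0.83×0.166×0.09 = 0.022768 + 0.056295 + 0.046829 + 0.012400 = 0.138292
The newsletter send-present share is 0.056295 + 0.012400 = 0.068695.
P(newsletter send | traffic spike) = 0.068695 / 0.138292 ≈ 0.4967

P(newsletter send | traffic spike) ≈ 0.4967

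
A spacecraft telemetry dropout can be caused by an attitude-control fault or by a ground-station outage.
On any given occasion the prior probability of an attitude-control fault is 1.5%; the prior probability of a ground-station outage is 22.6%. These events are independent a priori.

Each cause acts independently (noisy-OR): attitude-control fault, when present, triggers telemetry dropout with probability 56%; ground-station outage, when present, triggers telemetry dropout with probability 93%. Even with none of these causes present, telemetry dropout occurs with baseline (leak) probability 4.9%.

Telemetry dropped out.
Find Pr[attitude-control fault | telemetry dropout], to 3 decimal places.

Under noisy-OR, P(telemetry dropout | causes) = 1 − (1−0.049)·∏(1−qᵢ) over the active causes.
P(telemetry dropout) = 0.049*0.985*0.774 + 0.93343*0.985*0.226 + 0.58156*0.015*0.774 + 0.970709*0.015*0.226 = 0.037357 + 0.207791 + 0.006752 + 0.003291 = 0.255191
Of this, 0.010043 comes from 0.006752 + 0.003291 (the attitude-control fault=true cases).
Hence the posterior is 0.010043/0.255191 ≈ 0.039.

Pr[attitude-control fault | telemetry dropout] ≈ 0.039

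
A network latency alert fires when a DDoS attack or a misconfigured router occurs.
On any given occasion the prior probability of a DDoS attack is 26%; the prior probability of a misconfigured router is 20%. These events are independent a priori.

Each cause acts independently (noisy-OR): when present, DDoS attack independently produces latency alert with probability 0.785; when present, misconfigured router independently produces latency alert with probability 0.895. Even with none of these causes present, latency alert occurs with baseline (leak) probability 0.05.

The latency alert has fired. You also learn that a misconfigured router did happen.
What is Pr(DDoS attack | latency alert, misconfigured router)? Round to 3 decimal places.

Pr(DDoS attack | latency alert, misconfigured router) ≈ 0.276

Under noisy-OR, P(latency alert | causes) = 1 − (1−0.05)·∏(1−qᵢ) over the active causes.
P(latency alert | misconfigured router) = 0.90025*0.74 + 0.978554*0.26 = 0.666185 + 0.254424 = 0.920609
Of this, 0.254424 comes from 0.978554*0.26 (the DDoS attack=true cases).
P(DDoS attack | latency alert, misconfigured router) = 0.254424 / 0.920609 ≈ 0.276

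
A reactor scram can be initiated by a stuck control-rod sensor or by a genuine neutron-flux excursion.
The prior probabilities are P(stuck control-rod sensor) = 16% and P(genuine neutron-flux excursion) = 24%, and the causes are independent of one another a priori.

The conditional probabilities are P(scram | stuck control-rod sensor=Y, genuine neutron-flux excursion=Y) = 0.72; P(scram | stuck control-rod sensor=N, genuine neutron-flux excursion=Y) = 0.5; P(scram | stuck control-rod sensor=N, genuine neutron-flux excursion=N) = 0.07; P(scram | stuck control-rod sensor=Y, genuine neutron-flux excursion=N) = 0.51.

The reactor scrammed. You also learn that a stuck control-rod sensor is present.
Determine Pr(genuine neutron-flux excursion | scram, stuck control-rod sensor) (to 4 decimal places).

Pr(genuine neutron-flux excursion | scram, stuck control-rod sensor) ≈ 0.3084

Enumerate both values of genuine neutron-flux excursion and weight by the priors:
  P(scram | stuck control-rod sensor) = 0.51×0.76 + 0.72×0.24
        = 0.387600 + 0.172800 = 0.560400
Keeping only the genuine neutron-flux excursion-present terms gives 0.172800, so
  P(genuine neutron-flux excursion | scram, stuck control-rod sensor) = 0.172800 / 0.560400 ≈ 0.3084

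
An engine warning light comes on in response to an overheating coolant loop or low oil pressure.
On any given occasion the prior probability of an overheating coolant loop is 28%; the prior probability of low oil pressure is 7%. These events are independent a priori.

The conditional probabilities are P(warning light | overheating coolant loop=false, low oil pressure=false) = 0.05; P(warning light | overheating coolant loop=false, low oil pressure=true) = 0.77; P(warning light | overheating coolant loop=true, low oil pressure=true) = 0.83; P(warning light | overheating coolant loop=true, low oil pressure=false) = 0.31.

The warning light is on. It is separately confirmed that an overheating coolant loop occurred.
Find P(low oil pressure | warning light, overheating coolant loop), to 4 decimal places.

By total probability over both values of low oil pressure:
  P(warning light | overheating coolant loop) = 0.31·0.93 + 0.83·0.07
        = 0.288300 + 0.058100 = 0.346400
Configurations with low oil pressure contribute 0.058100, so
  P(low oil pressure | warning light, overheating coolant loop) = 0.058100 / 0.346400 ≈ 0.1677

P(low oil pressure | warning light, overheating coolant loop) ≈ 0.1677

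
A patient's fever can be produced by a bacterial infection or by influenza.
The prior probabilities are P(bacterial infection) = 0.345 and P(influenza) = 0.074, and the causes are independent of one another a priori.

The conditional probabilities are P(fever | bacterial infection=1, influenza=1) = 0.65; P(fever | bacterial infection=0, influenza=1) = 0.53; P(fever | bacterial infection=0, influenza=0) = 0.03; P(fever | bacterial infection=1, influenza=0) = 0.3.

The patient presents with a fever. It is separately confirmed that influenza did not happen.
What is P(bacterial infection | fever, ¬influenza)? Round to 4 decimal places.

Weight on bacterial infection=true, given the evidence: 0.3·0.345 = 0.103500
The normalizing constant is 0.03·0.655 + 0.3·0.345 = 0.123150
P(bacterial infection | fever, ¬influenza) = 0.103500/0.123150 ≈ 0.8404

P(bacterial infection | fever, ¬influenza) ≈ 0.8404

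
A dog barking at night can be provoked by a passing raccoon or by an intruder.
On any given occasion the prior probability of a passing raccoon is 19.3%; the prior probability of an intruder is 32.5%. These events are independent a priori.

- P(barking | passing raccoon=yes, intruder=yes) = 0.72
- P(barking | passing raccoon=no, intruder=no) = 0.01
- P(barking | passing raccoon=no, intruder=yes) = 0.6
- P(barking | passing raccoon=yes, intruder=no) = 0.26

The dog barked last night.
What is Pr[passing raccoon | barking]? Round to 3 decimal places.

Pr[passing raccoon | barking] ≈ 0.327

By total probability over the 4 (passing raccoon, intruder) configurations:
  P(barking) = 0.01·0.807·0.675 + 0.6·0.807·0.325 + 0.26·0.193·0.675 + 0.72·0.193·0.325
        = 0.005447 + 0.157365 + 0.033872 + 0.045162 = 0.241846
Keeping only the passing raccoon-present terms gives 0.079034, so
  P(passing raccoon | barking) = 0.079034 / 0.241846 ≈ 0.327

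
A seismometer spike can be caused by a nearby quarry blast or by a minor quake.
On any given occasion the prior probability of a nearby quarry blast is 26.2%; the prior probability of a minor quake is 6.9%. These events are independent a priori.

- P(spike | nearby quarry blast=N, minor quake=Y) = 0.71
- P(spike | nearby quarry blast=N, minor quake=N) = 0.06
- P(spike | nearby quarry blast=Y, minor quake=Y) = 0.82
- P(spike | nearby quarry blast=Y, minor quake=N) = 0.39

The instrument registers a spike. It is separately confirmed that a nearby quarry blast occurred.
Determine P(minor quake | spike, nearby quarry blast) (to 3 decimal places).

Enumerate both values of minor quake and weight by the priors:
  P(spike | nearby quarry blast) = 0.39·0.931 + 0.82·0.069
        = 0.363090 + 0.056580 = 0.419670
Configurations with minor quake contribute 0.056580, so
  P(minor quake | spike, nearby quarry blast) = 0.056580 / 0.419670 ≈ 0.135

P(minor quake | spike, nearby quarry blast) ≈ 0.135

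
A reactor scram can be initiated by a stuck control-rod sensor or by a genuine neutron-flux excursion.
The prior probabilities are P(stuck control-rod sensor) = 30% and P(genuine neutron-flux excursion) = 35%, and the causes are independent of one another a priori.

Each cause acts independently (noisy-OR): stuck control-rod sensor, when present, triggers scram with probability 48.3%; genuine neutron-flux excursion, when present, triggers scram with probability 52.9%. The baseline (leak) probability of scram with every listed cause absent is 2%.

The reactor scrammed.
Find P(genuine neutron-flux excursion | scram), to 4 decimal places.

P(genuine neutron-flux excursion | scram) ≈ 0.6680

Under noisy-OR, P(scram | causes) = 1 − (1−0.02)·∏(1−qᵢ) over the active causes.
P(scram) = 0.02×0.7×0.65 + 0.53842×0.7×0.35 + 0.49334×0.3×0.65 + 0.761363×0.3×0.35 = 0.009100 + 0.131913 + 0.096201 + 0.079943 = 0.317157
Restricting to configurations with genuine neutron-flux excursion present: 0.131913 + 0.079943 = 0.211856.
P(genuine neutron-flux excursion | scram) = 0.211856 / 0.317157 ≈ 0.6680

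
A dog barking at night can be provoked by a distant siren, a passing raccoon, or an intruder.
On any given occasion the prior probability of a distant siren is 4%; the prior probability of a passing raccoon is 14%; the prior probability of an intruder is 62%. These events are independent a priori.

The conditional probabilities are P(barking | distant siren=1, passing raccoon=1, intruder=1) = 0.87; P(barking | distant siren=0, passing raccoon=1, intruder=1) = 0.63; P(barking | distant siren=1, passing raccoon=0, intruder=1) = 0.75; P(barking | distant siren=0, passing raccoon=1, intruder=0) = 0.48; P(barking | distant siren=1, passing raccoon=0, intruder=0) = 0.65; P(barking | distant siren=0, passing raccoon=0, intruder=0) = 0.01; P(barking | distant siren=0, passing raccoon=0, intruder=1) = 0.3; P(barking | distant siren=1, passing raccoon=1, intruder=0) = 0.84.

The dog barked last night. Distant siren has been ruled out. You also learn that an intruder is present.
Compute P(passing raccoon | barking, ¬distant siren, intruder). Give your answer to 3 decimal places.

Enumerate both values of passing raccoon and weight by the priors:
  P(barking | ¬distant siren, intruder) = 0.3·0.86 + 0.63·0.14
        = 0.258000 + 0.088200 = 0.346200
Configurations with passing raccoon contribute 0.088200, so
  P(passing raccoon | barking, ¬distant siren, intruder) = 0.088200 / 0.346200 ≈ 0.255

P(passing raccoon | barking, ¬distant siren, intruder) ≈ 0.255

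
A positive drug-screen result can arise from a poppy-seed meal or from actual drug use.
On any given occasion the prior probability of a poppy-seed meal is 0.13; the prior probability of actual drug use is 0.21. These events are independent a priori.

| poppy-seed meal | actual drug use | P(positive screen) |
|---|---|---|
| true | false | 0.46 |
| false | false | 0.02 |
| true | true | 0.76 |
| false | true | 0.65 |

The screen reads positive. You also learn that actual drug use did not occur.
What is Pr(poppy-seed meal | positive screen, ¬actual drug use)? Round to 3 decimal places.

Pr(poppy-seed meal | positive screen, ¬actual drug use) ≈ 0.775

Weight on poppy-seed meal=true, given the evidence: 0.46×0.13 = 0.059800
Normalizer over all consistent configurations: 0.02×0.87 + 0.46×0.13 = 0.077200
Posterior = 0.059800 / 0.077200 ≈ 0.775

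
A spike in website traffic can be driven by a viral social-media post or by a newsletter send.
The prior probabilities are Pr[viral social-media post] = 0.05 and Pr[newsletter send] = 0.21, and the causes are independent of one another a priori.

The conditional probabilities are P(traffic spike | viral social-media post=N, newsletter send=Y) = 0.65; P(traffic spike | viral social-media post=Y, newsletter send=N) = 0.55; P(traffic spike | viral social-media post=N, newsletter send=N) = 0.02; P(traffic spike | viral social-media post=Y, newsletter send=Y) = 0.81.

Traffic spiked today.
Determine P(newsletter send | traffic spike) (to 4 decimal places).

Weight on newsletter send=true, given the evidence: 0.129675 + 0.008505 = 0.138180
Denominator P(traffic spike): 0.02*0.95*0.79 + 0.65*0.95*0.21 + 0.55*0.05*0.79 + 0.81*0.05*0.21 = 0.174915
P(newsletter send | traffic spike) = 0.138180/0.174915 ≈ 0.7900

P(newsletter send | traffic spike) ≈ 0.7900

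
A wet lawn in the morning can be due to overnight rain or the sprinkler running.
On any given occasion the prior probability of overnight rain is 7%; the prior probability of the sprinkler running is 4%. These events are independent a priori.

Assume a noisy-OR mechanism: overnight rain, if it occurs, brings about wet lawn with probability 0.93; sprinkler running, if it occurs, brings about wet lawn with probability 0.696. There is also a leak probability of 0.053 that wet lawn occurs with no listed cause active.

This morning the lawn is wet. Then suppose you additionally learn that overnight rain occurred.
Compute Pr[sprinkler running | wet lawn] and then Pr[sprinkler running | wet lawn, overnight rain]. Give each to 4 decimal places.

Pr[sprinkler running | wet lawn] ≈ 0.2099; Pr[sprinkler running | wet lawn, overnight rain] ≈ 0.0419

Under noisy-OR, P(wet lawn | causes) = 1 − (1−0.053)·∏(1−qᵢ) over the active causes.
Sum P(wet lawn|·) weighted by the priors over the 4 (overnight rain, sprinkler running) configurations:
  P(wet lawn) = 0.053*0.93*0.96 + 0.712112*0.93*0.04 + 0.93371*0.07*0.96 + 0.979848*0.07*0.04
        = 0.047318 + 0.026491 + 0.062745 + 0.002744 = 0.139298
The terms with sprinkler running present sum to 0.029235, so
  P(sprinkler running | wet lawn) = 0.029235 / 0.139298 ≈ 0.2099

Now also conditioning on overnight rain=true:
P(wet lawn | overnight rain) = 0.93371*0.96 + 0.979848*0.04 = 0.896362 + 0.039194 = 0.935556
The sprinkler running-present share is 0.979848*0.04 = 0.039194.
Hence the posterior is 0.039194/0.935556 ≈ 0.0419.
Conditioning on overnight rain lowers the posterior on sprinkler running: the classic explaining-away effect in a common-effect structure.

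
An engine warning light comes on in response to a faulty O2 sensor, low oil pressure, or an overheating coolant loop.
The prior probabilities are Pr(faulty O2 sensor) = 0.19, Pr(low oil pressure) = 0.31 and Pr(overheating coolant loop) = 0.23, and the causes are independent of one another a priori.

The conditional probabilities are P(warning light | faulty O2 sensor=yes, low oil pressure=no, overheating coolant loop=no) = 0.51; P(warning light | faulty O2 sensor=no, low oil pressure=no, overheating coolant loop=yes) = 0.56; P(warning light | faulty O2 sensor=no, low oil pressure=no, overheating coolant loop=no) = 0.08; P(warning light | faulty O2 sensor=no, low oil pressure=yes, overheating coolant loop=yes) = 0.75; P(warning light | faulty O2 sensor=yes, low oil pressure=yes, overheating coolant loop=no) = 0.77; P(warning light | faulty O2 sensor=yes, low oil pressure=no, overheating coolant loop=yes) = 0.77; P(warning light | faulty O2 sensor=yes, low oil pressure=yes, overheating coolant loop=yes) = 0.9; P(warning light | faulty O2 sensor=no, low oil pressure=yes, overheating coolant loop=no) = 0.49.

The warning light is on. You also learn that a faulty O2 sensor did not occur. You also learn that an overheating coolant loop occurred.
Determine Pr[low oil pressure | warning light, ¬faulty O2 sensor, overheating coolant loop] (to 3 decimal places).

Pr[low oil pressure | warning light, ¬faulty O2 sensor, overheating coolant loop] ≈ 0.376

By total probability over both values of low oil pressure:
  P(warning light | ¬faulty O2 sensor, overheating coolant loop) = 0.56×0.69 + 0.75×0.31
        = 0.386400 + 0.232500 = 0.618900
Configurations with low oil pressure contribute 0.232500, so
  P(low oil pressure | warning light, ¬faulty O2 sensor, overheating coolant loop) = 0.232500 / 0.618900 ≈ 0.376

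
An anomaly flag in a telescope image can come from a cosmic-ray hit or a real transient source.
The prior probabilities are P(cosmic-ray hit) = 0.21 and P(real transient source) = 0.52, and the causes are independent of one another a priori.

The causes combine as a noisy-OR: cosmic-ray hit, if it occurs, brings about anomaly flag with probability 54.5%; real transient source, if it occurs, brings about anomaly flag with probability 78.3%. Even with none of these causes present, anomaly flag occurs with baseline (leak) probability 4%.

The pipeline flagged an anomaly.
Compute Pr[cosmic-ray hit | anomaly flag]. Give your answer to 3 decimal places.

Under noisy-OR, P(anomaly flag | causes) = 1 − (1−0.04)·∏(1−qᵢ) over the active causes.
Enumerate the 4 (cosmic-ray hit, real transient source) configurations and weight by the priors:
  P(anomaly flag) = 0.04×0.79×0.48 + 0.79168×0.79×0.52 + 0.5632×0.21×0.48 + 0.905214×0.21×0.52
        = 0.015168 + 0.325222 + 0.056771 + 0.098849 = 0.496010
The terms with cosmic-ray hit present sum to 0.155620, so
  P(cosmic-ray hit | anomaly flag) = 0.155620 / 0.496010 ≈ 0.314

Pr[cosmic-ray hit | anomaly flag] ≈ 0.314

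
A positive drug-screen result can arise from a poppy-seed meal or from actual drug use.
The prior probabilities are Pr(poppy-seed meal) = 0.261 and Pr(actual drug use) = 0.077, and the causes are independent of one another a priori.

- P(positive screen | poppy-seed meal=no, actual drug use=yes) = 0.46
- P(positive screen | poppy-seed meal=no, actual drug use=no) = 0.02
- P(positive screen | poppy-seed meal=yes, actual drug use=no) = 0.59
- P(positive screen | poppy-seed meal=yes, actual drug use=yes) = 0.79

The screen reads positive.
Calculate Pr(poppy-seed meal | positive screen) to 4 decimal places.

P(positive screen) = 0.02*0.739*0.923 + 0.46*0.739*0.077 + 0.59*0.261*0.923 + 0.79*0.261*0.077 = 0.013642 + 0.026175 + 0.142133 + 0.015877 = 0.197827
The poppy-seed meal-present share is 0.142133 + 0.015877 = 0.158010.
Hence the posterior is 0.158010/0.197827 ≈ 0.7987.

Pr(poppy-seed meal | positive screen) ≈ 0.7987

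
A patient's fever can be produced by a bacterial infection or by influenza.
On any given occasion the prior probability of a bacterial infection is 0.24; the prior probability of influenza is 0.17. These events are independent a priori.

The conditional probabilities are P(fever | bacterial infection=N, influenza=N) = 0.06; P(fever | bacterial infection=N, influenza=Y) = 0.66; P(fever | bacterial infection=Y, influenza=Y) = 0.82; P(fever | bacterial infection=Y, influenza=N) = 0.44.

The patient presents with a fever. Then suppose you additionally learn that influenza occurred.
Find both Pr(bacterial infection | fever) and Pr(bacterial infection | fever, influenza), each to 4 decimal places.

Pr(bacterial infection | fever) ≈ 0.4959; Pr(bacterial infection | fever, influenza) ≈ 0.2818

By total probability over the 4 (bacterial infection, influenza) configurations:
  P(fever) = 0.06×0.76×0.83 + 0.66×0.76×0.17 + 0.44×0.24×0.83 + 0.82×0.24×0.17
        = 0.037848 + 0.085272 + 0.087648 + 0.033456 = 0.244224
The terms with bacterial infection present sum to 0.121104, so
  P(bacterial infection | fever) = 0.121104 / 0.244224 ≈ 0.4959

With the extra evidence:
For the numerator, keep only bacterial infection=true terms: 0.82·0.24 = 0.196800
The normalizing constant is 0.66·0.76 + 0.82·0.24 = 0.698400
Posterior = 0.196800 / 0.698400 ≈ 0.2818
This is intercausal reasoning (explaining away): once influenza accounts for the fever, bacterial infection becomes less likely.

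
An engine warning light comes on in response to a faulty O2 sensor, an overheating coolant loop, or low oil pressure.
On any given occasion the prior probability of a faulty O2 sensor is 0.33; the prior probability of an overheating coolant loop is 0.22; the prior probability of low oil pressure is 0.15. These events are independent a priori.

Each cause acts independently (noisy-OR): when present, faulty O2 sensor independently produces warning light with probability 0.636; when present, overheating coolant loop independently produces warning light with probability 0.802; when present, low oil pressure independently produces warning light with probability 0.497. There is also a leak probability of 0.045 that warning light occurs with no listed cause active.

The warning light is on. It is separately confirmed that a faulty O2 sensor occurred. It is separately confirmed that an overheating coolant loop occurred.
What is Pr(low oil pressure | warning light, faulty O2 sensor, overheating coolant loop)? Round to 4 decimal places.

Under noisy-OR, P(warning light | causes) = 1 − (1−0.045)·∏(1−qᵢ) over the active causes.
P(warning light | faulty O2 sensor, overheating coolant loop) = 0.931171×0.85 + 0.965379×0.15 = 0.791495 + 0.144807 = 0.936302
Of this, 0.144807 comes from 0.965379×0.15 (the low oil pressure=true cases).
So P(low oil pressure | warning light, faulty O2 sensor, overheating coolant loop) = 0.144807/0.936302 ≈ 0.1547.

Pr(low oil pressure | warning light, faulty O2 sensor, overheating coolant loop) ≈ 0.1547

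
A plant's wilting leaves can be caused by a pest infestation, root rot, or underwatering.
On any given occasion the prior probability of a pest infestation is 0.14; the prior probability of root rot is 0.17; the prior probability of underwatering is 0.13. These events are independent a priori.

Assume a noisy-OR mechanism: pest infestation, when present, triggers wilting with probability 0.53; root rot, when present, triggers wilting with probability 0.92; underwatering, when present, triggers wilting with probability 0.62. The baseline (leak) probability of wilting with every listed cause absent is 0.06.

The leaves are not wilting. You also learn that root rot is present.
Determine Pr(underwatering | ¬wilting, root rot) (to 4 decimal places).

Pr(underwatering | ¬wilting, root rot) ≈ 0.0537

Under noisy-OR, P(wilting | causes) = 1 − (1−0.06)·∏(1−qᵢ) over the active causes.
Numerator (weight on configurations with underwatering): 0.003195 + 0.000244 = 0.003439
The normalizing constant is 0.0752×0.86×0.87 + 0.028576×0.86×0.13 + 0.035344×0.14×0.87 + 0.013431×0.14×0.13 = 0.064009
P(underwatering | ¬wilting, root rot) = 0.003439/0.064009 ≈ 0.0537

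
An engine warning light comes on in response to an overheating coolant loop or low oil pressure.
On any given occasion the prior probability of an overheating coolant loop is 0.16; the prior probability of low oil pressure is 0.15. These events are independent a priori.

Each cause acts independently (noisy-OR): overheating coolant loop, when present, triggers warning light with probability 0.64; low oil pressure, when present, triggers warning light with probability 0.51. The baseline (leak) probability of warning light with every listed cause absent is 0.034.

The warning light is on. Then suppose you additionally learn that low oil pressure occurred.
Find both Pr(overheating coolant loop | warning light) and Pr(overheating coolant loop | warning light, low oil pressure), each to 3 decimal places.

Under noisy-OR, P(warning light | causes) = 1 − (1−0.034)·∏(1−qᵢ) over the active causes.
Sum P(warning light|·) weighted by the priors over the 4 (overheating coolant loop, low oil pressure) configurations:
  P(warning light) = 0.034*0.84*0.85 + 0.52666*0.84*0.15 + 0.65224*0.16*0.85 + 0.829598*0.16*0.15
        = 0.024276 + 0.066359 + 0.088705 + 0.019910 = 0.199250
Configurations with overheating coolant loop contribute 0.108615, so
  P(overheating coolant loop | warning light) = 0.108615 / 0.199250 ≈ 0.545

Now also conditioning on low oil pressure=true:
Enumerate both values of overheating coolant loop and weight by the priors:
  P(warning light | low oil pressure) = 0.52666×0.84 + 0.829598×0.16
        = 0.442394 + 0.132736 = 0.575130
Keeping only the overheating coolant loop-present terms gives 0.132736, so
  P(overheating coolant loop | warning light, low oil pressure) = 0.132736 / 0.575130 ≈ 0.231
This is intercausal reasoning (explaining away): once low oil pressure accounts for the warning light, overheating coolant loop becomes less likely.

Pr(overheating coolant loop | warning light) ≈ 0.545; Pr(overheating coolant loop | warning light, low oil pressure) ≈ 0.231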